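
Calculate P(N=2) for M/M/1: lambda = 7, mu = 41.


rho = 7/41; P(n) = (1-rho)*rho^n = (1-7/41)*(7/41)^2 = 0.0242

0.0242


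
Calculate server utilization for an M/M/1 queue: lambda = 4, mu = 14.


rho = lambda/mu = 4/14 = 0.2857

0.2857


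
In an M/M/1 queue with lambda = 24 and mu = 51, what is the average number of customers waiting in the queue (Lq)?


rho = 24/51; Lq = rho^2/(1-rho) = 0.42

0.42


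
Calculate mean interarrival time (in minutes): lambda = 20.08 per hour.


Mean interarrival time = 60/lambda = 60/20.08 = 2.99 minutes

2.99 minutes


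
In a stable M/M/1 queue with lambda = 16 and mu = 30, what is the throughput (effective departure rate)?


For a stable queue (lambda < mu), throughput = lambda = 16 per hour

16 per hour


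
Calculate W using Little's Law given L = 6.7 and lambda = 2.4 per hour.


W = L / lambda = 6.7 / 2.4 = 2.7917 hours

2.7917 hours


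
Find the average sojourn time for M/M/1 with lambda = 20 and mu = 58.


W = 1/(mu - lambda) = 1/(58 - 20) = 0.0263 hours

0.0263 hours


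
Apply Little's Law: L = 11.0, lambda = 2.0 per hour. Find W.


W = L / lambda = 11.0 / 2.0 = 5.5 hours

5.5 hours


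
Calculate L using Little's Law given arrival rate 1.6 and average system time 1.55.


L = lambda * W = 1.6 * 1.55 = 2.48

2.48


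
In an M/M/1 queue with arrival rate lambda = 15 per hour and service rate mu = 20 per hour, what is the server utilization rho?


rho = lambda/mu = 15/20 = 0.75

0.75


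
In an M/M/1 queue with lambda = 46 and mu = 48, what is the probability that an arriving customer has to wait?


P(wait) = rho = lambda/mu = 46/48 = 0.9583

0.9583


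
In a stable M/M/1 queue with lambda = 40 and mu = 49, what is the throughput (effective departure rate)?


For a stable queue (lambda < mu), throughput = lambda = 40 per hour

40 per hour


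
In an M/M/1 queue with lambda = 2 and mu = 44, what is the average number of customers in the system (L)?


rho = 2/44; L = rho/(1-rho) = 0.05

0.05


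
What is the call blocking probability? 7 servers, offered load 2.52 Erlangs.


B(N,A) = (A^N/N!) / sum(A^k/k!, k=0..N) with N=7, A=2.52 = 0.0103

0.0103


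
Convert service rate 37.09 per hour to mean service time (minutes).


Mean service time = 60/mu = 60/37.09 = 1.62 minutes

1.62 minutes


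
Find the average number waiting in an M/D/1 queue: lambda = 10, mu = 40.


M/D/1: Lq = rho^2 / (2*(1-rho)) where rho = 10/40; Lq = 0.04

0.04


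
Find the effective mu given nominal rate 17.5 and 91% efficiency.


Effective rate = mu * efficiency = 17.5 * 0.91 = 15.93 per hour

15.93 per hour


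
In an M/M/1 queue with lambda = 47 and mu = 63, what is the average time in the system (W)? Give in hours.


W = 1/(mu - lambda) = 1/(63 - 47) = 0.0625 hours

0.0625 hours


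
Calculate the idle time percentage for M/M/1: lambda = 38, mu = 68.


Idle fraction = (1 - rho) * 100 = (1 - 38/68) * 100 = 44.1%

44.1%


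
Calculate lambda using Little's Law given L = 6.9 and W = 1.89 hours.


lambda = L / W = 6.9 / 1.89 = 3.65 per hour

3.65 per hour


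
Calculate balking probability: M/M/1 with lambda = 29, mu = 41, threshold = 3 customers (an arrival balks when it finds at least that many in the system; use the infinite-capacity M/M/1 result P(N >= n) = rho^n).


P(N >= 3) = rho^3 = (29/41)^3 = 0.3539

0.3539


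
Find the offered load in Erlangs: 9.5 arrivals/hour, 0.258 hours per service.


Offered load a = lambda * E[S] = 9.5 * 0.258 = 2.45 Erlangs

2.45 Erlangs


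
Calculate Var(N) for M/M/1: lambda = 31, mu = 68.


rho = 31/68; Var(N) = rho/(1-rho)^2 = 1.54

1.54


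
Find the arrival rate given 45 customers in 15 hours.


lambda = total arrivals / time = 45 / 15 = 3.0 per hour

3.0 per hour


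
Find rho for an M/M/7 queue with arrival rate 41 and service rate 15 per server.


rho = lambda/(c*mu) = 41/(7*15) = 0.3905

0.3905


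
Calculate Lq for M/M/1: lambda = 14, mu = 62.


rho = 14/62; Lq = rho^2/(1-rho) = 0.07

0.07


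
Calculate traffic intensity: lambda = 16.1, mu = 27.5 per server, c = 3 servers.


rho = lambda / (c * mu) = 16.1 / (3 * 27.5) = 0.1952

0.1952


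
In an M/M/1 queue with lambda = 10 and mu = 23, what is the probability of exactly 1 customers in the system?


rho = 10/23; P(n) = (1-rho)*rho^n = (1-10/23)*(10/23)^1 = 0.2457

0.2457


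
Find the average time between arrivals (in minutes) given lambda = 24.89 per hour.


Mean interarrival time = 60/lambda = 60/24.89 = 2.41 minutes

2.41 minutes


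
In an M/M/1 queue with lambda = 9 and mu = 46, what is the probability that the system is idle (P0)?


P0 = 1 - rho = 1 - 9/46 = 0.8043

0.8043


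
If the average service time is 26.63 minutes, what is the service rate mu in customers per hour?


mu = 60 / avg_service_time = 60 / 26.63 = 2.25 per hour

2.25 per hour


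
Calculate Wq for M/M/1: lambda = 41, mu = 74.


rho = 41/74; Wq = rho/(mu - lambda) = 0.0168 hours

0.0168 hours


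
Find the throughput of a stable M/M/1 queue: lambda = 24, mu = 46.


For a stable queue (lambda < mu), throughput = lambda = 24 per hour

24 per hour


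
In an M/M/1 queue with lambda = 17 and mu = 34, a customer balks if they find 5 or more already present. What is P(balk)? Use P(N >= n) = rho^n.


P(N >= 5) = rho^5 = (17/34)^5 = 0.0313

0.0313


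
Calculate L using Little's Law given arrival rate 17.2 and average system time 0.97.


L = lambda * W = 17.2 * 0.97 = 16.68

16.68


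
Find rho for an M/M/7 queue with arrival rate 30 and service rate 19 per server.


rho = lambda/(c*mu) = 30/(7*19) = 0.2256

0.2256


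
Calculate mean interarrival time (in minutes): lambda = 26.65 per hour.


Mean interarrival time = 60/lambda = 60/26.65 = 2.25 minutes

2.25 minutes


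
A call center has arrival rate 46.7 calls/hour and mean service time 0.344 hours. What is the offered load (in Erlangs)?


Offered load a = lambda * E[S] = 46.7 * 0.344 = 16.06 Erlangs

16.06 Erlangs


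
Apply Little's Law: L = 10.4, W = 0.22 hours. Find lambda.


lambda = L / W = 10.4 / 0.22 = 47.27 per hour

47.27 per hour


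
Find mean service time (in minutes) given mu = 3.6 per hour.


Mean service time = 60/mu = 60/3.6 = 16.67 minutes

16.67 minutes


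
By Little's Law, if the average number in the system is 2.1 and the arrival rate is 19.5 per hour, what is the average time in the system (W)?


W = L / lambda = 2.1 / 19.5 = 0.1077 hours

0.1077 hours


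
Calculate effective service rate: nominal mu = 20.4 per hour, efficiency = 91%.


Effective rate = mu * efficiency = 20.4 * 0.91 = 18.56 per hour

18.56 per hour


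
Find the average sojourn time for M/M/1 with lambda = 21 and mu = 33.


W = 1/(mu - lambda) = 1/(33 - 21) = 0.0833 hours

0.0833 hours


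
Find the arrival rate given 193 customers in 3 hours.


lambda = total arrivals / time = 193 / 3 = 64.33 per hour

64.33 per hour


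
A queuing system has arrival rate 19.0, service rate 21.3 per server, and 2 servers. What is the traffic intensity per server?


rho = lambda / (c * mu) = 19.0 / (2 * 21.3) = 0.446

0.446


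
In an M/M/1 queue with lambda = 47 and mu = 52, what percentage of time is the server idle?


Idle fraction = (1 - rho) * 100 = (1 - 47/52) * 100 = 9.6%

9.6%


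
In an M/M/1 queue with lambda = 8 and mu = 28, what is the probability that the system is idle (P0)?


P0 = 1 - rho = 1 - 8/28 = 0.7143

0.7143


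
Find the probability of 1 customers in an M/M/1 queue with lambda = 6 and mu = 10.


rho = 6/10; P(n) = (1-rho)*rho^n = (1-6/10)*(6/10)^1 = 0.24

0.24


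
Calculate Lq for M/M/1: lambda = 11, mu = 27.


rho = 11/27; Lq = rho^2/(1-rho) = 0.28

0.28


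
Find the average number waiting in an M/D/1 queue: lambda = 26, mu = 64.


M/D/1: Lq = rho^2 / (2*(1-rho)) where rho = 26/64; Lq = 0.14

0.14


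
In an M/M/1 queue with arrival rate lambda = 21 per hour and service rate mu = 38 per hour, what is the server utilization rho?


rho = lambda/mu = 21/38 = 0.5526

0.5526


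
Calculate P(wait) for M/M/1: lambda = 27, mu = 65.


P(wait) = rho = lambda/mu = 27/65 = 0.4154

0.4154


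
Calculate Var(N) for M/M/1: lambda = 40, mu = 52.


rho = 40/52; Var(N) = rho/(1-rho)^2 = 14.44

14.44


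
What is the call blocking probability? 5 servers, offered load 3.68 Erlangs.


B(N,A) = (A^N/N!) / sum(A^k/k!, k=0..N) with N=5, A=3.68 = 0.1703

0.1703


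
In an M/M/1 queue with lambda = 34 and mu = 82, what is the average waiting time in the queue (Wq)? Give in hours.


rho = 34/82; Wq = rho/(mu - lambda) = 0.0086 hours

0.0086 hours


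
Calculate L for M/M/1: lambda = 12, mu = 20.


rho = 12/20; L = rho/(1-rho) = 1.5

1.5


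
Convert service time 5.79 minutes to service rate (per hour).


mu = 60 / avg_service_time = 60 / 5.79 = 10.36 per hour

10.36 per hour


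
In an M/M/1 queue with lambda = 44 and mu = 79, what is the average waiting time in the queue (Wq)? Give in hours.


rho = 44/79; Wq = rho/(mu - lambda) = 0.0159 hours

0.0159 hours


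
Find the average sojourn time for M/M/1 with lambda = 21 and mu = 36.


W = 1/(mu - lambda) = 1/(36 - 21) = 0.0667 hours

0.0667 hours


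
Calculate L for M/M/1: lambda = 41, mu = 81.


rho = 41/81; L = rho/(1-rho) = 1.03

1.03


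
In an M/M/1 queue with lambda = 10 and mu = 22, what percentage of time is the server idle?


Idle fraction = (1 - rho) * 100 = (1 - 10/22) * 100 = 54.5%

54.5%


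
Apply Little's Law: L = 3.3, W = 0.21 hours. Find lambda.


lambda = L / W = 3.3 / 0.21 = 15.71 per hour

15.71 per hour


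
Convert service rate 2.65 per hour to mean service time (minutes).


Mean service time = 60/mu = 60/2.65 = 22.64 minutes

22.64 minutes


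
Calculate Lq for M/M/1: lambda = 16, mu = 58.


rho = 16/58; Lq = rho^2/(1-rho) = 0.11

0.11


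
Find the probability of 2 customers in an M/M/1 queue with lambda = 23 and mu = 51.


rho = 23/51; P(n) = (1-rho)*rho^n = (1-23/51)*(23/51)^2 = 0.1117

0.1117


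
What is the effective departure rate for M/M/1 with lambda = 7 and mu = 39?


For a stable queue (lambda < mu), throughput = lambda = 7 per hour

7 per hour


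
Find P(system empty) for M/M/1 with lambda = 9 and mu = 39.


P0 = 1 - rho = 1 - 9/39 = 0.7692

0.7692


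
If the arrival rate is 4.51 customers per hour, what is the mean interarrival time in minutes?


Mean interarrival time = 60/lambda = 60/4.51 = 13.3 minutes

13.3 minutes


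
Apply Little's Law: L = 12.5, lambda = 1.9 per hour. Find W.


W = L / lambda = 12.5 / 1.9 = 6.5789 hours

6.5789 hours


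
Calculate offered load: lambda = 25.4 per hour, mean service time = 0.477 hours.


Offered load a = lambda * E[S] = 25.4 * 0.477 = 12.12 Erlangs

12.12 Erlangs


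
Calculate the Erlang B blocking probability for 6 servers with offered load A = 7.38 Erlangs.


B(N,A) = (A^N/N!) / sum(A^k/k!, k=0..N) with N=6, A=7.38 = 0.3545

0.3545


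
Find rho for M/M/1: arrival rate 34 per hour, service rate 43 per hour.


rho = lambda/mu = 34/43 = 0.7907

0.7907


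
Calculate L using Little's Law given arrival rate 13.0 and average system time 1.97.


L = lambda * W = 13.0 * 1.97 = 25.61

25.61


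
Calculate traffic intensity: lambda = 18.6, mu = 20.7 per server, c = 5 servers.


rho = lambda / (c * mu) = 18.6 / (5 * 20.7) = 0.1797

0.1797


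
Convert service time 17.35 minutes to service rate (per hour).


mu = 60 / avg_service_time = 60 / 17.35 = 3.46 per hour

3.46 per hour


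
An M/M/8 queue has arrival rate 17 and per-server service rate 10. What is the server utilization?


rho = lambda/(c*mu) = 17/(8*10) = 0.2125

0.2125


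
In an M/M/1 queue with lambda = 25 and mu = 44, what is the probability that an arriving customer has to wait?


P(wait) = rho = lambda/mu = 25/44 = 0.5682

0.5682


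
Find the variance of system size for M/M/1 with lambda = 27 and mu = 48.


rho = 27/48; Var(N) = rho/(1-rho)^2 = 2.94

2.94


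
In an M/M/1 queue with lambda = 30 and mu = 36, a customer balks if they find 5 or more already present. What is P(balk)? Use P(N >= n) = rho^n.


P(N >= 5) = rho^5 = (30/36)^5 = 0.4019

0.4019


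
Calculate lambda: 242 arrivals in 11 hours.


lambda = total arrivals / time = 242 / 11 = 22.0 per hour

22.0 per hour


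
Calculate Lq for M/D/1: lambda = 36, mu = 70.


M/D/1: Lq = rho^2 / (2*(1-rho)) where rho = 36/70; Lq = 0.27

0.27


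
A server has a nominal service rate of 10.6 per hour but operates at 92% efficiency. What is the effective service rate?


Effective rate = mu * efficiency = 10.6 * 0.92 = 9.75 per hour

9.75 per hour


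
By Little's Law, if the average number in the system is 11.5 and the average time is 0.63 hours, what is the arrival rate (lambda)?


lambda = L / W = 11.5 / 0.63 = 18.25 per hour

18.25 per hour


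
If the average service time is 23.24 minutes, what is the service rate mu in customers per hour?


mu = 60 / avg_service_time = 60 / 23.24 = 2.58 per hour

2.58 per hour


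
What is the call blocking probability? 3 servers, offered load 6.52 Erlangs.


B(N,A) = (A^N/N!) / sum(A^k/k!, k=0..N) with N=3, A=6.52 = 0.6162

0.6162


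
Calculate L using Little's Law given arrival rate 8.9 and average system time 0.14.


L = lambda * W = 8.9 * 0.14 = 1.25

1.25


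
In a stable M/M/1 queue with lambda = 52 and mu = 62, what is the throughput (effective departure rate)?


For a stable queue (lambda < mu), throughput = lambda = 52 per hour

52 per hour


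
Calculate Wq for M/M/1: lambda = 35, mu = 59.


rho = 35/59; Wq = rho/(mu - lambda) = 0.0247 hours

0.0247 hours


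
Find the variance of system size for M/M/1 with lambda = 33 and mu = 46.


rho = 33/46; Var(N) = rho/(1-rho)^2 = 8.98

8.98


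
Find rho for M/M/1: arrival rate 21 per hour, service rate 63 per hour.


rho = lambda/mu = 21/63 = 0.3333

0.3333


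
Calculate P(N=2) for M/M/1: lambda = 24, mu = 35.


rho = 24/35; P(n) = (1-rho)*rho^n = (1-24/35)*(24/35)^2 = 0.1478

0.1478


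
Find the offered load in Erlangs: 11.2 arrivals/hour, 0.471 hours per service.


Offered load a = lambda * E[S] = 11.2 * 0.471 = 5.28 Erlangs

5.28 Erlangs


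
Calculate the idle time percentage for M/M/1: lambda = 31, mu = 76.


Idle fraction = (1 - rho) * 100 = (1 - 31/76) * 100 = 59.2%

59.2%


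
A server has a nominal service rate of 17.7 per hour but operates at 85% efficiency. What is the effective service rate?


Effective rate = mu * efficiency = 17.7 * 0.85 = 15.05 per hour

15.05 per hour


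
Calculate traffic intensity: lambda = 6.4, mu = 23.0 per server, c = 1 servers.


rho = lambda / (c * mu) = 6.4 / (1 * 23.0) = 0.2783

0.2783


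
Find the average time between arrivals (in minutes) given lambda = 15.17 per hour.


Mean interarrival time = 60/lambda = 60/15.17 = 3.96 minutes

3.96 minutes


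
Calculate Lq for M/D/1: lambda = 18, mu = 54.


M/D/1: Lq = rho^2 / (2*(1-rho)) where rho = 18/54; Lq = 0.08

0.08


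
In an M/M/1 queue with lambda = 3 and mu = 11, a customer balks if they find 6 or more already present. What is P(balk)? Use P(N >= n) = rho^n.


P(N >= 6) = rho^6 = (3/11)^6 = 0.0004

0.0004


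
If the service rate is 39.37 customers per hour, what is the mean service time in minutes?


Mean service time = 60/mu = 60/39.37 = 1.52 minutes

1.52 minutes


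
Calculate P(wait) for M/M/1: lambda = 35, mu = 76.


P(wait) = rho = lambda/mu = 35/76 = 0.4605

0.4605


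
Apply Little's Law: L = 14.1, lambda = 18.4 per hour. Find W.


W = L / lambda = 14.1 / 18.4 = 0.7663 hours

0.7663 hours


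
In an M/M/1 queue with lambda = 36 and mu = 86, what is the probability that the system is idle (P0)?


P0 = 1 - rho = 1 - 36/86 = 0.5814

0.5814


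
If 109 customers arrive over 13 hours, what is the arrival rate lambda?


lambda = total arrivals / time = 109 / 13 = 8.38 per hour

8.38 per hour


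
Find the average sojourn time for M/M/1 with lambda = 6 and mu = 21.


W = 1/(mu - lambda) = 1/(21 - 6) = 0.0667 hours

0.0667 hours


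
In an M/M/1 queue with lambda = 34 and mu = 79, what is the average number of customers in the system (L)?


rho = 34/79; L = rho/(1-rho) = 0.76

0.76


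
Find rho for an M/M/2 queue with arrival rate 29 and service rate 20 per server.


rho = lambda/(c*mu) = 29/(2*20) = 0.725

0.725


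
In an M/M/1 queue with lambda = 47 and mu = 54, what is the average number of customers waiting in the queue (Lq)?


rho = 47/54; Lq = rho^2/(1-rho) = 5.84

5.84


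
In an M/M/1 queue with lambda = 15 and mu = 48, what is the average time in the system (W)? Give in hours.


W = 1/(mu - lambda) = 1/(48 - 15) = 0.0303 hours

0.0303 hours


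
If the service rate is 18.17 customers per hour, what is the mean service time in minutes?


Mean service time = 60/mu = 60/18.17 = 3.3 minutes

3.3 minutes


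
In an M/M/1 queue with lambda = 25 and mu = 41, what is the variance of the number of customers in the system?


rho = 25/41; Var(N) = rho/(1-rho)^2 = 4.0

4.0


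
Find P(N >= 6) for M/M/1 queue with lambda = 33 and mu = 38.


P(N >= 6) = rho^6 = (33/38)^6 = 0.4289

0.4289


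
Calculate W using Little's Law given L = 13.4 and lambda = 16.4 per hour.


W = L / lambda = 13.4 / 16.4 = 0.8171 hours

0.8171 hours


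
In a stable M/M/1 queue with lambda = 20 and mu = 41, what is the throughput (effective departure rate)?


For a stable queue (lambda < mu), throughput = lambda = 20 per hour

20 per hour


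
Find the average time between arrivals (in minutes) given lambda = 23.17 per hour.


Mean interarrival time = 60/lambda = 60/23.17 = 2.59 minutes

2.59 minutes


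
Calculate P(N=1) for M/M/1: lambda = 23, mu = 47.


rho = 23/47; P(n) = (1-rho)*rho^n = (1-23/47)*(23/47)^1 = 0.2499

0.2499


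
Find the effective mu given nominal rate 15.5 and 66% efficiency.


Effective rate = mu * efficiency = 15.5 * 0.66 = 10.23 per hour

10.23 per hour


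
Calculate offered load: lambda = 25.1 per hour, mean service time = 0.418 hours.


Offered load a = lambda * E[S] = 25.1 * 0.418 = 10.49 Erlangs

10.49 Erlangs


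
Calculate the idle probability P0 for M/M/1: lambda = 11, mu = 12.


P0 = 1 - rho = 1 - 11/12 = 0.0833

0.0833


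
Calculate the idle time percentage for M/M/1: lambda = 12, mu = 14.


Idle fraction = (1 - rho) * 100 = (1 - 12/14) * 100 = 14.3%

14.3%


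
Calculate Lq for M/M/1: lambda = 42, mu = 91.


rho = 42/91; Lq = rho^2/(1-rho) = 0.4

0.4


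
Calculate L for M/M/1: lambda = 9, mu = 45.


rho = 9/45; L = rho/(1-rho) = 0.25

0.25


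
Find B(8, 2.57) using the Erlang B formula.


B(N,A) = (A^N/N!) / sum(A^k/k!, k=0..N) with N=8, A=2.57 = 0.0036

0.0036


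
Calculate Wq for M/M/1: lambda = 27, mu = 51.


rho = 27/51; Wq = rho/(mu - lambda) = 0.0221 hours

0.0221 hours


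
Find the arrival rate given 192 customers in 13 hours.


lambda = total arrivals / time = 192 / 13 = 14.77 per hour

14.77 per hour


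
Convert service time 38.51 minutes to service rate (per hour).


mu = 60 / avg_service_time = 60 / 38.51 = 1.56 per hour

1.56 per hour


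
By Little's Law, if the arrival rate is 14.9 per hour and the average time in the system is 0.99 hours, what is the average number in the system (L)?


L = lambda * W = 14.9 * 0.99 = 14.75

14.75


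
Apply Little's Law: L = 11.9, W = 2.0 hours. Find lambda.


lambda = L / W = 11.9 / 2.0 = 5.95 per hour

5.95 per hour


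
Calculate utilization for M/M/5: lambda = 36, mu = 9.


rho = lambda/(c*mu) = 36/(5*9) = 0.8

0.8


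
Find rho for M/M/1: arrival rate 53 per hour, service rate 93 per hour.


rho = lambda/mu = 53/93 = 0.5699

0.5699


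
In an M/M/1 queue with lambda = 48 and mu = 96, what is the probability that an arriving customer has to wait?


P(wait) = rho = lambda/mu = 48/96 = 0.5

0.5


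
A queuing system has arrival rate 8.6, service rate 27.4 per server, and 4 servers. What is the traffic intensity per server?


rho = lambda / (c * mu) = 8.6 / (4 * 27.4) = 0.0785

0.0785


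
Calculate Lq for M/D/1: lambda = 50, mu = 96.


M/D/1: Lq = rho^2 / (2*(1-rho)) where rho = 50/96; Lq = 0.28

0.28


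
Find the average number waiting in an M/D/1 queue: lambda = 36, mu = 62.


M/D/1: Lq = rho^2 / (2*(1-rho)) where rho = 36/62; Lq = 0.4

0.4


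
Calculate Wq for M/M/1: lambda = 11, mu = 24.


rho = 11/24; Wq = rho/(mu - lambda) = 0.0353 hours

0.0353 hours


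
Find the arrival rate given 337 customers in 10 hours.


lambda = total arrivals / time = 337 / 10 = 33.7 per hour

33.7 per hour


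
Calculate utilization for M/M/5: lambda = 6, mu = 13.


rho = lambda/(c*mu) = 6/(5*13) = 0.0923

0.0923


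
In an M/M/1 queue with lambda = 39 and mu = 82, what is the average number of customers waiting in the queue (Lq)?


rho = 39/82; Lq = rho^2/(1-rho) = 0.43

0.43


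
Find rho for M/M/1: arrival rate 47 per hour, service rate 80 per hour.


rho = lambda/mu = 47/80 = 0.5875

0.5875


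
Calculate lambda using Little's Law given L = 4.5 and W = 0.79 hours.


lambda = L / W = 4.5 / 0.79 = 5.7 per hour

5.7 per hour


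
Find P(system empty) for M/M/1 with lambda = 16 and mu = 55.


P0 = 1 - rho = 1 - 16/55 = 0.7091

0.7091


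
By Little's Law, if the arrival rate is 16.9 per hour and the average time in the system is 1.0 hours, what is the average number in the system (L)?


L = lambda * W = 16.9 * 1.0 = 16.9

16.9


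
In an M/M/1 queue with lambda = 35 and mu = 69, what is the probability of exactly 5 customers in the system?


rho = 35/69; P(n) = (1-rho)*rho^n = (1-35/69)*(35/69)^5 = 0.0165

0.0165


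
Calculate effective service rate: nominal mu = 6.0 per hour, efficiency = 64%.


Effective rate = mu * efficiency = 6.0 * 0.64 = 3.84 per hour

3.84 per hour


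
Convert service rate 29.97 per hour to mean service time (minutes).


Mean service time = 60/mu = 60/29.97 = 2.0 minutes

2.0 minutes


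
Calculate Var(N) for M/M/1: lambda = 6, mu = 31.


rho = 6/31; Var(N) = rho/(1-rho)^2 = 0.3

0.3


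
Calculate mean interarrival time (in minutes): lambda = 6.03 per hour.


Mean interarrival time = 60/lambda = 60/6.03 = 9.95 minutes

9.95 minutes


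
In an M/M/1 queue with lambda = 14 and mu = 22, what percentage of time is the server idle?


Idle fraction = (1 - rho) * 100 = (1 - 14/22) * 100 = 36.4%

36.4%


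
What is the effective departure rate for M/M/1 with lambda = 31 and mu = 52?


For a stable queue (lambda < mu), throughput = lambda = 31 per hour

31 per hour


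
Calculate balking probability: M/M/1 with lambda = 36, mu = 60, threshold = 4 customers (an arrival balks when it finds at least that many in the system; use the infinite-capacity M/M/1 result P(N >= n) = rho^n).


P(N >= 4) = rho^4 = (36/60)^4 = 0.1296

0.1296


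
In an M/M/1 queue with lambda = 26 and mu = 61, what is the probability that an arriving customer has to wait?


P(wait) = rho = lambda/mu = 26/61 = 0.4262

0.4262


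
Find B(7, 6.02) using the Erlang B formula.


B(N,A) = (A^N/N!) / sum(A^k/k!, k=0..N) with N=7, A=6.02 = 0.1864

0.1864


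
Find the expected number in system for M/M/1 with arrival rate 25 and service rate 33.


rho = 25/33; L = rho/(1-rho) = 3.13

3.13


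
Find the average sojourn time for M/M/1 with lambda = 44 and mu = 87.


W = 1/(mu - lambda) = 1/(87 - 44) = 0.0233 hours

0.0233 hours


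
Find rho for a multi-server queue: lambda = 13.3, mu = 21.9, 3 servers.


rho = lambda / (c * mu) = 13.3 / (3 * 21.9) = 0.2024

0.2024


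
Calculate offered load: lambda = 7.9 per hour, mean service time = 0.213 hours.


Offered load a = lambda * E[S] = 7.9 * 0.213 = 1.68 Erlangs

1.68 Erlangs


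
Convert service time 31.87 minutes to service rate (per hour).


mu = 60 / avg_service_time = 60 / 31.87 = 1.88 per hour

1.88 per hour


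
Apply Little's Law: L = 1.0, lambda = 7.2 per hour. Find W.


W = L / lambda = 1.0 / 7.2 = 0.1389 hours

0.1389 hours


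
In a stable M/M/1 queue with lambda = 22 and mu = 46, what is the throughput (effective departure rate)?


For a stable queue (lambda < mu), throughput = lambda = 22 per hour

22 per hour


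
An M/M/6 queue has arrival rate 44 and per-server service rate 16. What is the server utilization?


rho = lambda/(c*mu) = 44/(6*16) = 0.4583

0.4583


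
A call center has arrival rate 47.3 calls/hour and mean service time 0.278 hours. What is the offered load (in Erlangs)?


Offered load a = lambda * E[S] = 47.3 * 0.278 = 13.15 Erlangs

13.15 Erlangs


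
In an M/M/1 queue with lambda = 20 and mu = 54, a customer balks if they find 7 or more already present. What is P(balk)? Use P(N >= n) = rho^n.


P(N >= 7) = rho^7 = (20/54)^7 = 0.001

0.001


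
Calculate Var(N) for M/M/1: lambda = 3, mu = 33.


rho = 3/33; Var(N) = rho/(1-rho)^2 = 0.11

0.11


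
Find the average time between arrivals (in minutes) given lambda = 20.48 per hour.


Mean interarrival time = 60/lambda = 60/20.48 = 2.93 minutes

2.93 minutes


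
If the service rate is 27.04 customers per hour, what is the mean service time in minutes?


Mean service time = 60/mu = 60/27.04 = 2.22 minutes

2.22 minutes


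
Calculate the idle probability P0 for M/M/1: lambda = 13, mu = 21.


P0 = 1 - rho = 1 - 13/21 = 0.381

0.381


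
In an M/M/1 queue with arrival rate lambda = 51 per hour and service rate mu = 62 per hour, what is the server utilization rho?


rho = lambda/mu = 51/62 = 0.8226

0.8226


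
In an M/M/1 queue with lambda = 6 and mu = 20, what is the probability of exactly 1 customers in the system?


rho = 6/20; P(n) = (1-rho)*rho^n = (1-6/20)*(6/20)^1 = 0.21

0.21


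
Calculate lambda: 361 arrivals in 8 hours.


lambda = total arrivals / time = 361 / 8 = 45.13 per hour

45.13 per hour


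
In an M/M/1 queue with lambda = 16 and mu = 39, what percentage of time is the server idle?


Idle fraction = (1 - rho) * 100 = (1 - 16/39) * 100 = 59.0%

59.0%


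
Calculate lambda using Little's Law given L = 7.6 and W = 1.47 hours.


lambda = L / W = 7.6 / 1.47 = 5.17 per hour

5.17 per hour


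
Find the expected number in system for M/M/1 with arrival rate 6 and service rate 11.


rho = 6/11; L = rho/(1-rho) = 1.2

1.2


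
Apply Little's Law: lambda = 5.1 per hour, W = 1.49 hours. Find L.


L = lambda * W = 5.1 * 1.49 = 7.6

7.6


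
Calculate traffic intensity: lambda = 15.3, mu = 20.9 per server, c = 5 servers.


rho = lambda / (c * mu) = 15.3 / (5 * 20.9) = 0.1464

0.1464


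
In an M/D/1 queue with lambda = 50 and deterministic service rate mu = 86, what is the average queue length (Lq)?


M/D/1: Lq = rho^2 / (2*(1-rho)) where rho = 50/86; Lq = 0.4

0.4


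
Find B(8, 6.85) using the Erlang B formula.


B(N,A) = (A^N/N!) / sum(A^k/k!, k=0..N) with N=8, A=6.85 = 0.1702

0.1702


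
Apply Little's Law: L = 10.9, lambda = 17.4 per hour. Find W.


W = L / lambda = 10.9 / 17.4 = 0.6264 hours

0.6264 hours


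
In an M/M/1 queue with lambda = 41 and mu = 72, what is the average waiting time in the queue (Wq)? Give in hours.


rho = 41/72; Wq = rho/(mu - lambda) = 0.0184 hours

0.0184 hours


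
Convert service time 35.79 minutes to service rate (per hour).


mu = 60 / avg_service_time = 60 / 35.79 = 1.68 per hour

1.68 per hour


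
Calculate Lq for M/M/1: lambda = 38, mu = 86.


rho = 38/86; Lq = rho^2/(1-rho) = 0.35

0.35


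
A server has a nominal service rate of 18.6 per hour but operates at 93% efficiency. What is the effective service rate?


Effective rate = mu * efficiency = 18.6 * 0.93 = 17.3 per hour

17.3 per hour


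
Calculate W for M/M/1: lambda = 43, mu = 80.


W = 1/(mu - lambda) = 1/(80 - 43) = 0.027 hours

0.027 hours


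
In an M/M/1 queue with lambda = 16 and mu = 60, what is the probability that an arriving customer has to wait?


P(wait) = rho = lambda/mu = 16/60 = 0.2667

0.2667


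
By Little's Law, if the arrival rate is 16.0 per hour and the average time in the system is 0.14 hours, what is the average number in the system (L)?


L = lambda * W = 16.0 * 0.14 = 2.24

2.24


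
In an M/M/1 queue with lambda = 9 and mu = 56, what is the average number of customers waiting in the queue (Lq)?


rho = 9/56; Lq = rho^2/(1-rho) = 0.03

0.03


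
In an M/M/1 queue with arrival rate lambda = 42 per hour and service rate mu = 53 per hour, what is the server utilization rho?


rho = lambda/mu = 42/53 = 0.7925

0.7925


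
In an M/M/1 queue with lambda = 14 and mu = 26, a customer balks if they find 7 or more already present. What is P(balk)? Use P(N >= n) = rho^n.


P(N >= 7) = rho^7 = (14/26)^7 = 0.0131

0.0131


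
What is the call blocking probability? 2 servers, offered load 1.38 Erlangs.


B(N,A) = (A^N/N!) / sum(A^k/k!, k=0..N) with N=2, A=1.38 = 0.2858

0.2858


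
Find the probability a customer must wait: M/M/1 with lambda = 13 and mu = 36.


P(wait) = rho = lambda/mu = 13/36 = 0.3611

0.3611


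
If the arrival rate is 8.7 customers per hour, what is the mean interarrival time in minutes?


Mean interarrival time = 60/lambda = 60/8.7 = 6.9 minutes

6.9 minutes


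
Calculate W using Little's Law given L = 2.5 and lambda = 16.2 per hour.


W = L / lambda = 2.5 / 16.2 = 0.1543 hours

0.1543 hours


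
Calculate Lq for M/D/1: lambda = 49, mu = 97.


M/D/1: Lq = rho^2 / (2*(1-rho)) where rho = 49/97; Lq = 0.26

0.26


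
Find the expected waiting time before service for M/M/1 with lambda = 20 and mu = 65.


rho = 20/65; Wq = rho/(mu - lambda) = 0.0068 hours

0.0068 hours


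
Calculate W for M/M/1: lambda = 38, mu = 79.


W = 1/(mu - lambda) = 1/(79 - 38) = 0.0244 hours

0.0244 hours


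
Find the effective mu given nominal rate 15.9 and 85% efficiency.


Effective rate = mu * efficiency = 15.9 * 0.85 = 13.52 per hour

13.52 per hour


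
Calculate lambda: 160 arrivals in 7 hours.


lambda = total arrivals / time = 160 / 7 = 22.86 per hour

22.86 per hour


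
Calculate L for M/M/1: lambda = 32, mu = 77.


rho = 32/77; L = rho/(1-rho) = 0.71

0.71


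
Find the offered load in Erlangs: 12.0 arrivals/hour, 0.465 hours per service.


Offered load a = lambda * E[S] = 12.0 * 0.465 = 5.58 Erlangs

5.58 Erlangs


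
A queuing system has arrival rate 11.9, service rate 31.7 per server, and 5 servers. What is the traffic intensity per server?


rho = lambda / (c * mu) = 11.9 / (5 * 31.7) = 0.0751

0.0751


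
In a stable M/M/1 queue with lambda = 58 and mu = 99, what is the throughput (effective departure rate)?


For a stable queue (lambda < mu), throughput = lambda = 58 per hour

58 per hour


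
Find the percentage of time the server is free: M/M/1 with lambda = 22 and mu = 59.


Idle fraction = (1 - rho) * 100 = (1 - 22/59) * 100 = 62.7%

62.7%


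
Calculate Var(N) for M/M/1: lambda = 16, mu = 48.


rho = 16/48; Var(N) = rho/(1-rho)^2 = 0.75

0.75


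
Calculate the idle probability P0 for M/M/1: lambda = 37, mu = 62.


P0 = 1 - rho = 1 - 37/62 = 0.4032

0.4032


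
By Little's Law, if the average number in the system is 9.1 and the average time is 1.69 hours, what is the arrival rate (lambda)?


lambda = L / W = 9.1 / 1.69 = 5.38 per hour

5.38 per hour


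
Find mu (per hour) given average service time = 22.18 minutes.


mu = 60 / avg_service_time = 60 / 22.18 = 2.71 per hour

2.71 per hour


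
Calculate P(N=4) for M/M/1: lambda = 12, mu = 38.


rho = 12/38; P(n) = (1-rho)*rho^n = (1-12/38)*(12/38)^4 = 0.0068

0.0068


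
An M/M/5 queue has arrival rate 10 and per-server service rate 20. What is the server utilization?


rho = lambda/(c*mu) = 10/(5*20) = 0.1

0.1


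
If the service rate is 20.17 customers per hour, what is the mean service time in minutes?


Mean service time = 60/mu = 60/20.17 = 2.97 minutes

2.97 minutes


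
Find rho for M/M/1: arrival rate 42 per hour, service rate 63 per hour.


rho = lambda/mu = 42/63 = 0.6667

0.6667


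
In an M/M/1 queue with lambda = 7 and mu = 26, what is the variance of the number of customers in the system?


rho = 7/26; Var(N) = rho/(1-rho)^2 = 0.5

0.5


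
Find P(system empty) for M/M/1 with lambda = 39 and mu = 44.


P0 = 1 - rho = 1 - 39/44 = 0.1136

0.1136


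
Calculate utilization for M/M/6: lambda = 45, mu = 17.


rho = lambda/(c*mu) = 45/(6*17) = 0.4412

0.4412


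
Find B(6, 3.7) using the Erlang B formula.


B(N,A) = (A^N/N!) / sum(A^k/k!, k=0..N) with N=6, A=3.7 = 0.096

0.096


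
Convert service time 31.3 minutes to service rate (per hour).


mu = 60 / avg_service_time = 60 / 31.3 = 1.92 per hour

1.92 per hour


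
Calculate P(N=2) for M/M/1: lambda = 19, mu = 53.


rho = 19/53; P(n) = (1-rho)*rho^n = (1-19/53)*(19/53)^2 = 0.0824

0.0824


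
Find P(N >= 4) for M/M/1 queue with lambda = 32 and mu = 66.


P(N >= 4) = rho^4 = (32/66)^4 = 0.0553

0.0553


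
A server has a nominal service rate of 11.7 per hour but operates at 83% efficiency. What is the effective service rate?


Effective rate = mu * efficiency = 11.7 * 0.83 = 9.71 per hour

9.71 per hour


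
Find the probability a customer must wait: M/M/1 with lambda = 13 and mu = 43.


P(wait) = rho = lambda/mu = 13/43 = 0.3023

0.3023


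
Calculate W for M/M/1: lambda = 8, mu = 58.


W = 1/(mu - lambda) = 1/(58 - 8) = 0.02 hours

0.02 hours


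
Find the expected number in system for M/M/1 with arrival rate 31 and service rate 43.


rho = 31/43; L = rho/(1-rho) = 2.58

2.58


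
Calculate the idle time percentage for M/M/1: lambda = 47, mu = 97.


Idle fraction = (1 - rho) * 100 = (1 - 47/97) * 100 = 51.5%

51.5%


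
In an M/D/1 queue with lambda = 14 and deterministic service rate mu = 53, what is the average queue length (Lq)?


M/D/1: Lq = rho^2 / (2*(1-rho)) where rho = 14/53; Lq = 0.05

0.05


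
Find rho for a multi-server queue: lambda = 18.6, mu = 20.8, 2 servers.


rho = lambda / (c * mu) = 18.6 / (2 * 20.8) = 0.4471

0.4471


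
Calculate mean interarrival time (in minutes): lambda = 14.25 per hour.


Mean interarrival time = 60/lambda = 60/14.25 = 4.21 minutes

4.21 minutes


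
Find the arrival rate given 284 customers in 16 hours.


lambda = total arrivals / time = 284 / 16 = 17.75 per hour

17.75 per hour


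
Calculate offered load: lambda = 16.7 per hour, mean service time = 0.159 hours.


Offered load a = lambda * E[S] = 16.7 * 0.159 = 2.66 Erlangs

2.66 Erlangs


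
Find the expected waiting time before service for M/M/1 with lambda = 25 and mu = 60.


rho = 25/60; Wq = rho/(mu - lambda) = 0.0119 hours

0.0119 hours


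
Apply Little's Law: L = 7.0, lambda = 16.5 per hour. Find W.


W = L / lambda = 7.0 / 16.5 = 0.4242 hours

0.4242 hours


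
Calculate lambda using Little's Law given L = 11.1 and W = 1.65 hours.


lambda = L / W = 11.1 / 1.65 = 6.73 per hour

6.73 per hour


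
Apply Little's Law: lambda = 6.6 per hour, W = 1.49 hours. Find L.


L = lambda * W = 6.6 * 1.49 = 9.83

9.83


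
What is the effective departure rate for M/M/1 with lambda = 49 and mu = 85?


For a stable queue (lambda < mu), throughput = lambda = 49 per hour

49 per hour


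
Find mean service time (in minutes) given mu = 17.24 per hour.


Mean service time = 60/mu = 60/17.24 = 3.48 minutes

3.48 minutes


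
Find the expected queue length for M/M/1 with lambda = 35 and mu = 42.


rho = 35/42; Lq = rho^2/(1-rho) = 4.17

4.17


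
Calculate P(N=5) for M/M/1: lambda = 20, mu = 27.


rho = 20/27; P(n) = (1-rho)*rho^n = (1-20/27)*(20/27)^5 = 0.0578

0.0578


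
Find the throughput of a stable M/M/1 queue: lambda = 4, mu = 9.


For a stable queue (lambda < mu), throughput = lambda = 4 per hour

4 per hour


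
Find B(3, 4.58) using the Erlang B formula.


B(N,A) = (A^N/N!) / sum(A^k/k!, k=0..N) with N=3, A=4.58 = 0.4991

0.4991


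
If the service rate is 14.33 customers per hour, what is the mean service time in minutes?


Mean service time = 60/mu = 60/14.33 = 4.19 minutes

4.19 minutes


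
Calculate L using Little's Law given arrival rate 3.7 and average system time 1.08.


L = lambda * W = 3.7 * 1.08 = 4.0

4.0


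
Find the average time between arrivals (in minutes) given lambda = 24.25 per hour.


Mean interarrival time = 60/lambda = 60/24.25 = 2.47 minutes

2.47 minutes


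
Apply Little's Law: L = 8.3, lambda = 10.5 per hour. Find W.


W = L / lambda = 8.3 / 10.5 = 0.7905 hours

0.7905 hours


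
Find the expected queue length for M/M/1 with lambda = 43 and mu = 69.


rho = 43/69; Lq = rho^2/(1-rho) = 1.03

1.03


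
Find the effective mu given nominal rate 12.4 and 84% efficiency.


Effective rate = mu * efficiency = 12.4 * 0.84 = 10.42 per hour

10.42 per hour


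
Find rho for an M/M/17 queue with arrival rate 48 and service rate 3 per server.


rho = lambda/(c*mu) = 48/(17*3) = 0.9412

0.9412


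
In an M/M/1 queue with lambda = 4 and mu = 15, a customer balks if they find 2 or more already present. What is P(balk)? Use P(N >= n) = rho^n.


P(N >= 2) = rho^2 = (4/15)^2 = 0.0711

0.0711


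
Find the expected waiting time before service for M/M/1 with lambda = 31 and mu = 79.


rho = 31/79; Wq = rho/(mu - lambda) = 0.0082 hours

0.0082 hours


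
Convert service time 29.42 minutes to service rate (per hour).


mu = 60 / avg_service_time = 60 / 29.42 = 2.04 per hour

2.04 per hour


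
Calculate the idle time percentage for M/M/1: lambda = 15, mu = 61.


Idle fraction = (1 - rho) * 100 = (1 - 15/61) * 100 = 75.4%

75.4%


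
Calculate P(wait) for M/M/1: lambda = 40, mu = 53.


P(wait) = rho = lambda/mu = 40/53 = 0.7547

0.7547


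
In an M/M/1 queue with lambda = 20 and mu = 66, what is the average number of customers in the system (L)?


rho = 20/66; L = rho/(1-rho) = 0.43

0.43


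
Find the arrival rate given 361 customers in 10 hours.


lambda = total arrivals / time = 361 / 10 = 36.1 per hour

36.1 per hour


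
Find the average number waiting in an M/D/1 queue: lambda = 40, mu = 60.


M/D/1: Lq = rho^2 / (2*(1-rho)) where rho = 40/60; Lq = 0.67

0.67


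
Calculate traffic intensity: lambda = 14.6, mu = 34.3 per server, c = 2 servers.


rho = lambda / (c * mu) = 14.6 / (2 * 34.3) = 0.2128

0.2128


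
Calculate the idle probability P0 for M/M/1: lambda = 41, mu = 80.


P0 = 1 - rho = 1 - 41/80 = 0.4875

0.4875


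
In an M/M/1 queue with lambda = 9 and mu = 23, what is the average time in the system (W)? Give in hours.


W = 1/(mu - lambda) = 1/(23 - 9) = 0.0714 hours

0.0714 hours


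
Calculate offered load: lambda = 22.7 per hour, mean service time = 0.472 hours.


Offered load a = lambda * E[S] = 22.7 * 0.472 = 10.71 Erlangs

10.71 Erlangs
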